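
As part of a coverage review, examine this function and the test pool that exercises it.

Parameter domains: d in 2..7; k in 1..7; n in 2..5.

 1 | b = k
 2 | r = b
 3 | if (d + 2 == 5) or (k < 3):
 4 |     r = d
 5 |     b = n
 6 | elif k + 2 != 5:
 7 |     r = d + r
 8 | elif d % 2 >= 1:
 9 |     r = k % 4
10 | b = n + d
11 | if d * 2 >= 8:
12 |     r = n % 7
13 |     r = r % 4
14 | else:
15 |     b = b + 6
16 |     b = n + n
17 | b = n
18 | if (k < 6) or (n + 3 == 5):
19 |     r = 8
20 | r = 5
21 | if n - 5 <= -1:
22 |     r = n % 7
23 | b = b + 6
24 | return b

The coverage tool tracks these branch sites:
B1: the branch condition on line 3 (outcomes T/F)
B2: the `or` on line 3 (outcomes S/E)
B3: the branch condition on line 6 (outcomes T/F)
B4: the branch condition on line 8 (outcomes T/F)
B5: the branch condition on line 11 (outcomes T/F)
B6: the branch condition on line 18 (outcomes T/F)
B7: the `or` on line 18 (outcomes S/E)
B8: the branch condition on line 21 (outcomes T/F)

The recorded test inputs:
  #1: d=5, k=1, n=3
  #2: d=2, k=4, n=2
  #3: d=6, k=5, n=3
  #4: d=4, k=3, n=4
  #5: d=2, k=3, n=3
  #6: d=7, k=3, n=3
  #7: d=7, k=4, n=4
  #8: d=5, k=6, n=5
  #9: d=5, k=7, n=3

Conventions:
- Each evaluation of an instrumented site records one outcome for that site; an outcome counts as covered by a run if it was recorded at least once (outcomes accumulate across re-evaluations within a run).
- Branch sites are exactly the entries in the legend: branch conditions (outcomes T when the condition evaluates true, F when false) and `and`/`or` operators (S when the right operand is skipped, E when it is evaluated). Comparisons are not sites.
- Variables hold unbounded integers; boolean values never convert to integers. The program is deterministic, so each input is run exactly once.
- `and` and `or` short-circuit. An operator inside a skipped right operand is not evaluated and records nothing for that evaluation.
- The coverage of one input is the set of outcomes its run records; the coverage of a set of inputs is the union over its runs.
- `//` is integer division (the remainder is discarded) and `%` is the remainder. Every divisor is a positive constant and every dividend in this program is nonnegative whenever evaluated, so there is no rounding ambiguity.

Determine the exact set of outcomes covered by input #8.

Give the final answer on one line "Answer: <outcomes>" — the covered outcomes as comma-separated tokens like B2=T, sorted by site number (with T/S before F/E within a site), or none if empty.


Running input #8 (d=5, k=6, n=5), event by event:
  B2->E, B1->F, B3->T, B5->T, B7->E, B6->F, B8->F
deduplicating events, the covered set is: B1=F, B2=E, B3=T, B5=T, B6=F, B7=E, B8=F
Answer: B1=F, B2=E, B3=T, B5=T, B6=F, B7=E, B8=F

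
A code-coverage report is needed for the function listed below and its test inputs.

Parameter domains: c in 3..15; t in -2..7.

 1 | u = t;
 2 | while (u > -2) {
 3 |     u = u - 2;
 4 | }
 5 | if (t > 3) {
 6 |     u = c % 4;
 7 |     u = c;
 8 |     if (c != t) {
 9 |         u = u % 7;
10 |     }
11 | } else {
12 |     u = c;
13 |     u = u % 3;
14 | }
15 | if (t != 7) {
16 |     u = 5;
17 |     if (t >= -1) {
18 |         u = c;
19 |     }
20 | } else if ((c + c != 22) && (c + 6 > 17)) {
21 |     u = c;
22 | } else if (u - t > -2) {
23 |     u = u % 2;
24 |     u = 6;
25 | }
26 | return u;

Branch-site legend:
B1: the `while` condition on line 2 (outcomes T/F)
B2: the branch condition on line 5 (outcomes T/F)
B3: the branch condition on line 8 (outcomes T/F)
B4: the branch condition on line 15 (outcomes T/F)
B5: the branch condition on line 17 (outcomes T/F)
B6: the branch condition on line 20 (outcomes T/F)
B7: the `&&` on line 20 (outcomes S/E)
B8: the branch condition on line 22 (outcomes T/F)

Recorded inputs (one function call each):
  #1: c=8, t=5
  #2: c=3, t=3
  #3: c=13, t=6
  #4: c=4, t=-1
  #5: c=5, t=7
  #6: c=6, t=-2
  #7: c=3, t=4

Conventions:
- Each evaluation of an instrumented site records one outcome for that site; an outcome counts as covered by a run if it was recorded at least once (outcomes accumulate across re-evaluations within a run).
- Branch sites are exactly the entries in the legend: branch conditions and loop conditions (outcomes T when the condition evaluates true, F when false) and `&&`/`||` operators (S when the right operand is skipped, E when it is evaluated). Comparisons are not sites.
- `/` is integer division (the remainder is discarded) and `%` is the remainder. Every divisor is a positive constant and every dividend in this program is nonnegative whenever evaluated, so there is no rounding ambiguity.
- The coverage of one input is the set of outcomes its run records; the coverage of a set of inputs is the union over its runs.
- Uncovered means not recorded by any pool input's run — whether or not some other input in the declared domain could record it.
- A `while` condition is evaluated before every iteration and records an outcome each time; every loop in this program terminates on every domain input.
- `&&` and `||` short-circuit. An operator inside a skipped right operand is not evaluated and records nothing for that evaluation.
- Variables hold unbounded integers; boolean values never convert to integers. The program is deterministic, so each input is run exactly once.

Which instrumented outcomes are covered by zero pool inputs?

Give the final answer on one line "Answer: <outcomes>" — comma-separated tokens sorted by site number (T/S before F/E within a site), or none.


input #1, c=8, t=5: events B1->T, B1->T, B1->T, B1->T, B1->F, B2->T, B3->T, B4->T, B5->T; outcomes B1=T, B1=F, B2=T, B3=T, B4=T, B5=T
input #2, c=3, t=3: events B1->T, B1->T, B1->T, B1->F, B2->F, B4->T, B5->T; outcomes B1=T, B1=F, B2=F, B4=T, B5=T
input #3, c=13, t=6: events B1->T, B1->T, B1->T, B1->T, B1->F, B2->T, B3->T, B4->T, B5->T; outcomes B1=T, B1=F, B2=T, B3=T, B4=T, B5=T
input #4, c=4, t=-1: events B1->T, B1->F, B2->F, B4->T, B5->T; outcomes B1=T, B1=F, B2=F, B4=T, B5=T
input #5, c=5, t=7: events B1->T, B1->T, B1->T, B1->T, B1->T, B1->F, B2->T, B3->T, B4->F, B7->E, B6->F, B8->F; outcomes B1=T, B1=F, B2=T, B3=T, B4=F, B6=F, B7=E, B8=F
input #6, c=6, t=-2: events B1->F, B2->F, B4->T, B5->F; outcomes B1=F, B2=F, B4=T, B5=F
input #7, c=3, t=4: events B1->T, B1->T, B1->T, B1->F, B2->T, B3->T, B4->T, B5->T; outcomes B1=T, B1=F, B2=T, B3=T, B4=T, B5=T
union over the pool: B1=T, B1=F, B2=T, B2=F, B3=T, B4=T, B4=F, B5=T, B5=F, B6=F, B7=E, B8=F
uncovered (4 of 16): B3=F, B6=T, B7=S, B8=T
Answer: B3=F, B6=T, B7=S, B8=T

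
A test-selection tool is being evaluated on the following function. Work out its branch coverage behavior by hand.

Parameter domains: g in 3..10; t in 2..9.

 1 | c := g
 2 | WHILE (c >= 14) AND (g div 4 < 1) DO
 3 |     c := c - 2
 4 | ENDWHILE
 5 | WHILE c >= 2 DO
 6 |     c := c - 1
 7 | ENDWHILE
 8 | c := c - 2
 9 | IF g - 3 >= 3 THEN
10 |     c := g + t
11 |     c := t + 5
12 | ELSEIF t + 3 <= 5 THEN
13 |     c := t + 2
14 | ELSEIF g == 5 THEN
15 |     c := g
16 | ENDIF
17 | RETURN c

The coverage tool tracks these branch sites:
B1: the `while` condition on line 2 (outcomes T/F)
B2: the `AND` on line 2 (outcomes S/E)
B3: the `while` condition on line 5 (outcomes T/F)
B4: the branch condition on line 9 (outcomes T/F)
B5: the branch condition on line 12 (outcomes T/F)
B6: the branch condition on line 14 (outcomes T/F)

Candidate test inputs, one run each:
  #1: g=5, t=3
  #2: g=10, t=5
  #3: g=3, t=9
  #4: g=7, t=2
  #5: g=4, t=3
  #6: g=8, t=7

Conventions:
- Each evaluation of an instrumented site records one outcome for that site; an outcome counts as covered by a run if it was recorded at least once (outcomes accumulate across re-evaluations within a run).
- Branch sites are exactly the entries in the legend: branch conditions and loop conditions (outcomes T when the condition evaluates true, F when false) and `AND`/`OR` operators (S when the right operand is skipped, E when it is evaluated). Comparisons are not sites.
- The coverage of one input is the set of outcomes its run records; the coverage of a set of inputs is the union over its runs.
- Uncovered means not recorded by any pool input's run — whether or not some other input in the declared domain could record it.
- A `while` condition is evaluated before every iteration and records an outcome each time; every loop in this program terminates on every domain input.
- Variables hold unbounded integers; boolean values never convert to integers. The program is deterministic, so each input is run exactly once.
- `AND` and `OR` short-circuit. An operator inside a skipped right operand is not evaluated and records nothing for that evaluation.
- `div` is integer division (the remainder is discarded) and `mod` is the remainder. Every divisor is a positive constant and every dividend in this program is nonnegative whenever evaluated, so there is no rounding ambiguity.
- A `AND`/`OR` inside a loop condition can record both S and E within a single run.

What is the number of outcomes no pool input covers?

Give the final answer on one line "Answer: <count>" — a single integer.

input #1 (g=5, t=3): events B2->S, B1->F, B3->T, B3->T, B3->T, B3->T, B3->F, B4->F, B5->F, B6->T; covers B1=F, B2=S, B3=T, B3=F, B4=F, B5=F, B6=T
input #2 (g=10, t=5): events B2->S, B1->F, B3->T, B3->T, B3->T, B3->T, B3->T, B3->T, B3->T, B3->T, B3->T, B3->F, B4->T; covers B1=F, B2=S, B3=T, B3=F, B4=T
input #3 (g=3, t=9): events B2->S, B1->F, B3->T, B3->T, B3->F, B4->F, B5->F, B6->F; covers B1=F, B2=S, B3=T, B3=F, B4=F, B5=F, B6=F
input #4 (g=7, t=2): events B2->S, B1->F, B3->T, B3->T, B3->T, B3->T, B3->T, B3->T, B3->F, B4->T; covers B1=F, B2=S, B3=T, B3=F, B4=T
input #5 (g=4, t=3): events B2->S, B1->F, B3->T, B3->T, B3->T, B3->F, B4->F, B5->F, B6->F; covers B1=F, B2=S, B3=T, B3=F, B4=F, B5=F, B6=F
input #6 (g=8, t=7): events B2->S, B1->F, B3->T, B3->T, B3->T, B3->T, B3->T, B3->T, B3->T, B3->F, B4->T; covers B1=F, B2=S, B3=T, B3=F, B4=T
union over the pool: B1=F, B2=S, B3=T, B3=F, B4=T, B4=F, B5=F, B6=T, B6=F
uncovered (3 of 12): B1=T, B2=E, B5=T

Answer: 3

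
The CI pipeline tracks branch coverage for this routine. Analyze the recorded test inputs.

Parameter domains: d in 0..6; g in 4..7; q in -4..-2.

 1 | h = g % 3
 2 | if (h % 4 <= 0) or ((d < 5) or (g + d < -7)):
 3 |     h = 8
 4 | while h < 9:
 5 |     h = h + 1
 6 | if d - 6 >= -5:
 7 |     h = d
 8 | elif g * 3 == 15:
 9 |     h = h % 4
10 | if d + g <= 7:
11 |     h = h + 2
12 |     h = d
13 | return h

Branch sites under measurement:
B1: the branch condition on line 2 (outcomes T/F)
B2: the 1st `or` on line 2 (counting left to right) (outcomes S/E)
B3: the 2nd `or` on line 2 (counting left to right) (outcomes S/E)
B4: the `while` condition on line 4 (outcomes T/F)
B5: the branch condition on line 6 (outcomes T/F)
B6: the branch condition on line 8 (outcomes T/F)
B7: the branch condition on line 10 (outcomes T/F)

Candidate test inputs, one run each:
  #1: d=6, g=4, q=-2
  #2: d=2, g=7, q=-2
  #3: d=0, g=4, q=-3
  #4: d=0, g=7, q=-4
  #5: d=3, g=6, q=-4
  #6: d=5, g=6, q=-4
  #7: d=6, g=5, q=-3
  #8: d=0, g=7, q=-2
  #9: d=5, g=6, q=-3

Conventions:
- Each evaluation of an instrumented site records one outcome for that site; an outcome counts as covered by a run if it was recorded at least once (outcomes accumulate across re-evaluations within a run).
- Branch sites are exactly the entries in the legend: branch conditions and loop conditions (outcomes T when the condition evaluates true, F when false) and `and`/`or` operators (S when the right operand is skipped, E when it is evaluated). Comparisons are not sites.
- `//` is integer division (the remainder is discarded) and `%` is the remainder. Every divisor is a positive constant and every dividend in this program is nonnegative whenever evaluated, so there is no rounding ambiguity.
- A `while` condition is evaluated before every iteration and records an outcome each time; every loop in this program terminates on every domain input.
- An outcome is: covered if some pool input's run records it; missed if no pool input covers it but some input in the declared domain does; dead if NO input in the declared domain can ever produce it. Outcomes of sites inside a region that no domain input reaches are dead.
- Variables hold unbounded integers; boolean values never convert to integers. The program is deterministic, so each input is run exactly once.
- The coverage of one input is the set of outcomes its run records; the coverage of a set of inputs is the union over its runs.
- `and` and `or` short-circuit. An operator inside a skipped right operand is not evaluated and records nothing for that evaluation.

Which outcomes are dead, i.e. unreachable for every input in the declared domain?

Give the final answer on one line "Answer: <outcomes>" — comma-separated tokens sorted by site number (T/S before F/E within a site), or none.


sweeping the full domain (84 inputs) for each outcome:
  reachable outcomes have witnesses, e.g. B1=T (e.g. d=0, g=4, q=-4), B1=F (e.g. d=5, g=4, q=-4), B2=S (e.g. d=0, g=6, q=-4), B2=E (e.g. d=0, g=4, q=-4)
Answer: none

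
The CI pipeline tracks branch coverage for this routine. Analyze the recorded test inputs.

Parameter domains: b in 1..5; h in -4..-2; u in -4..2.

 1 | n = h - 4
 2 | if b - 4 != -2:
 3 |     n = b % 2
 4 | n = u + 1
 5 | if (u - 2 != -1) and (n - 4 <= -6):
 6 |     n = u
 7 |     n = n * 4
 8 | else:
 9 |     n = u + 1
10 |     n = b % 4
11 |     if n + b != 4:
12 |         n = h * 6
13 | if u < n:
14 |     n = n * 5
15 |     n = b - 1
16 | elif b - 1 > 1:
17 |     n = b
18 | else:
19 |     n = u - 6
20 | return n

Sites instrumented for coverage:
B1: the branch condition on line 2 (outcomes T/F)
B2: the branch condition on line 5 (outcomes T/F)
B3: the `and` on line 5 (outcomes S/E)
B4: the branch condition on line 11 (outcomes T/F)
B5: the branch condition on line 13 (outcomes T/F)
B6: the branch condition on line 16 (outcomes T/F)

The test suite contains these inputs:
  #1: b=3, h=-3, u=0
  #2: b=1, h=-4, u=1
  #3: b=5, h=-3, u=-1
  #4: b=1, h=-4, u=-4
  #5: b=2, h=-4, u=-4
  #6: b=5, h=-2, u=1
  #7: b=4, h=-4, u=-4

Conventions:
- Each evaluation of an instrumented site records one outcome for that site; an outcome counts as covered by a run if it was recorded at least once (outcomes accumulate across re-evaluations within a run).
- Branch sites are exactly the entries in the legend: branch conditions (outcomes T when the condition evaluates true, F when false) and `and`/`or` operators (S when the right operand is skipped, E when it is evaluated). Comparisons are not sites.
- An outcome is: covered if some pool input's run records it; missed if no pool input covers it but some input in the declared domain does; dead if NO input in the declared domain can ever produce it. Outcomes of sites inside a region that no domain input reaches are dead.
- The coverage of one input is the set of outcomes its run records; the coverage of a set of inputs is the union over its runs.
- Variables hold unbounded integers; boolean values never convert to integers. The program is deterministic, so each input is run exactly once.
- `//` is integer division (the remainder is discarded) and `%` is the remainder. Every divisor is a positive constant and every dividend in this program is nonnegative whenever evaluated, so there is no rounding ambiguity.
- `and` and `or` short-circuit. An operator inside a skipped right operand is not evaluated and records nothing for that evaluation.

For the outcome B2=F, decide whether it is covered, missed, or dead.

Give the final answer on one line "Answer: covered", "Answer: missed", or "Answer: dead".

B2=F is recorded by pool input(s) 1, 2, 3, 6 -> covered

Answer: covered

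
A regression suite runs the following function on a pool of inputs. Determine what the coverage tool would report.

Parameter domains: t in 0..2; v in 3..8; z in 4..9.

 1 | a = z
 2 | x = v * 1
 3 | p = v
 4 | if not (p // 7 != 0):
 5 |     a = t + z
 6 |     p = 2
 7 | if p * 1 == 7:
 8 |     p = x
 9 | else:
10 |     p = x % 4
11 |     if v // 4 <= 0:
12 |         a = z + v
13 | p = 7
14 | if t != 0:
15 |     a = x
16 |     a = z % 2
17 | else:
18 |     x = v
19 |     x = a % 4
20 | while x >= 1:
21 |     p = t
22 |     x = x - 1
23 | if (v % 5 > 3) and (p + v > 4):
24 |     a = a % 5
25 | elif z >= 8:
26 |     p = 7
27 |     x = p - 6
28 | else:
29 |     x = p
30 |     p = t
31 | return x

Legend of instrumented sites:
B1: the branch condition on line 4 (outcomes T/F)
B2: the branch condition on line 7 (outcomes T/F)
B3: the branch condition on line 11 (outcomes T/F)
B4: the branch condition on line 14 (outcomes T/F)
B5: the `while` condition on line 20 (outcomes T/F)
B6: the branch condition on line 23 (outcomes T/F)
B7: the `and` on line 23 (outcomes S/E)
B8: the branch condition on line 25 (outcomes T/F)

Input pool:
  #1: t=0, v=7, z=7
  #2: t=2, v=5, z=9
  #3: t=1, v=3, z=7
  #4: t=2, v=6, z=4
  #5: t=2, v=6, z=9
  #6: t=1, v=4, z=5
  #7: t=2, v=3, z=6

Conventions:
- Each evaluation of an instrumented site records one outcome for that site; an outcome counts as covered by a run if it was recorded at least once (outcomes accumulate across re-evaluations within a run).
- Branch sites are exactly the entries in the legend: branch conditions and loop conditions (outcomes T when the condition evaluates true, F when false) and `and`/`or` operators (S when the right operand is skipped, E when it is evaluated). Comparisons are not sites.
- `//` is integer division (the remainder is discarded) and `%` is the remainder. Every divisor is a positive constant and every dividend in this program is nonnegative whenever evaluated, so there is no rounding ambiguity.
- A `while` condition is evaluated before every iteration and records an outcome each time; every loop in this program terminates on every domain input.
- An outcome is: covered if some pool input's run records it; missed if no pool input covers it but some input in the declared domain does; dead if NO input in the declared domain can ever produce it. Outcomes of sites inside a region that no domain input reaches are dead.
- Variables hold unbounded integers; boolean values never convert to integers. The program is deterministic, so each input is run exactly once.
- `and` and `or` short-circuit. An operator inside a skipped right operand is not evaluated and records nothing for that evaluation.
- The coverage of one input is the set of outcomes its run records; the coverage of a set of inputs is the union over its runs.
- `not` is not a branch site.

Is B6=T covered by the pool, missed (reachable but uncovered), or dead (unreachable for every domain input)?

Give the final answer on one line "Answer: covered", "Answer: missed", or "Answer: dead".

B6=T is recorded by pool input(s) 6 -> covered

Answer: covered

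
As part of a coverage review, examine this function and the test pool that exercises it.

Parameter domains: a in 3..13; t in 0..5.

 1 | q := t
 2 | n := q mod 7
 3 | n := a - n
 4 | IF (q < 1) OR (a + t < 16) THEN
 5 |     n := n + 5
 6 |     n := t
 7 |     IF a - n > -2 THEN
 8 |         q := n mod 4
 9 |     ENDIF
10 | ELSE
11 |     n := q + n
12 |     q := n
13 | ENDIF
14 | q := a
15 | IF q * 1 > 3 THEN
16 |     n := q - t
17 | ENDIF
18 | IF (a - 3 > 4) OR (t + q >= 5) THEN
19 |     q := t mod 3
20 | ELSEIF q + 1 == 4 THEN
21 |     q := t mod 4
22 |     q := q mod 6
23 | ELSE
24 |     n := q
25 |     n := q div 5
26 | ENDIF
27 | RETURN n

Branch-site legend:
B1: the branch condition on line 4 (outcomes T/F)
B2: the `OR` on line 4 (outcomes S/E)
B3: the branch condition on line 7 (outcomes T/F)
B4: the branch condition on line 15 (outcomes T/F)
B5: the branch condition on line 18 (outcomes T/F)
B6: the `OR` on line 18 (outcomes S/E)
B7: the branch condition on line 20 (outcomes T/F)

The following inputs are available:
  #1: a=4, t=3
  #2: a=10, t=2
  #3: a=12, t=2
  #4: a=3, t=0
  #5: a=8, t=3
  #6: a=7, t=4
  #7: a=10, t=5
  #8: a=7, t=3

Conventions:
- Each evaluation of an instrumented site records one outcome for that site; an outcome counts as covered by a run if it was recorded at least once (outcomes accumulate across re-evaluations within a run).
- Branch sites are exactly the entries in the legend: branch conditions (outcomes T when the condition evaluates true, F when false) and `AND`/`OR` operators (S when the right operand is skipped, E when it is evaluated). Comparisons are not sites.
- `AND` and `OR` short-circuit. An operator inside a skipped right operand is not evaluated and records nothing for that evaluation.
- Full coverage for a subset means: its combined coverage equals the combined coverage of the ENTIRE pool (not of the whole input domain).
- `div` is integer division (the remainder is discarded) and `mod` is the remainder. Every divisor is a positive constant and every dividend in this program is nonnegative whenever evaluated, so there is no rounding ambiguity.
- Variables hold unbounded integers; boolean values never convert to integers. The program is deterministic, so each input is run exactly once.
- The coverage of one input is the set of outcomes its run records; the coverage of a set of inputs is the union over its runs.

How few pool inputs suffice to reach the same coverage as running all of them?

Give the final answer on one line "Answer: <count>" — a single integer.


#1 (a=4, t=3) -> B2->E, B1->T, B3->T, B4->T, B6->E, B5->T; covered: B1=T, B2=E, B3=T, B4=T, B5=T, B6=E
#2 (a=10, t=2) -> B2->E, B1->T, B3->T, B4->T, B6->S, B5->T; covered: B1=T, B2=E, B3=T, B4=T, B5=T, B6=S
#3 (a=12, t=2) -> B2->E, B1->T, B3->T, B4->T, B6->S, B5->T; covered: B1=T, B2=E, B3=T, B4=T, B5=T, B6=S
#4 (a=3, t=0) -> B2->S, B1->T, B3->T, B4->F, B6->E, B5->F, B7->T; covered: B1=T, B2=S, B3=T, B4=F, B5=F, B6=E, B7=T
#5 (a=8, t=3) -> B2->E, B1->T, B3->T, B4->T, B6->S, B5->T; covered: B1=T, B2=E, B3=T, B4=T, B5=T, B6=S
#6 (a=7, t=4) -> B2->E, B1->T, B3->T, B4->T, B6->E, B5->T; covered: B1=T, B2=E, B3=T, B4=T, B5=T, B6=E
#7 (a=10, t=5) -> B2->E, B1->T, B3->T, B4->T, B6->S, B5->T; covered: B1=T, B2=E, B3=T, B4=T, B5=T, B6=S
#8 (a=7, t=3) -> B2->E, B1->T, B3->T, B4->T, B6->E, B5->T; covered: B1=T, B2=E, B3=T, B4=T, B5=T, B6=E
the full pool covers 11 outcomes: B1=T, B2=S, B2=E, B3=T, B4=T, B4=F, B5=T, B5=F, B6=S, B6=E, B7=T
size 1 is not enough: best union over all size-1 subsets is 7/11
at size 2, {2, 4} reaches all 11 outcomes; every lexicographically earlier size-2 subset fails
Answer: 2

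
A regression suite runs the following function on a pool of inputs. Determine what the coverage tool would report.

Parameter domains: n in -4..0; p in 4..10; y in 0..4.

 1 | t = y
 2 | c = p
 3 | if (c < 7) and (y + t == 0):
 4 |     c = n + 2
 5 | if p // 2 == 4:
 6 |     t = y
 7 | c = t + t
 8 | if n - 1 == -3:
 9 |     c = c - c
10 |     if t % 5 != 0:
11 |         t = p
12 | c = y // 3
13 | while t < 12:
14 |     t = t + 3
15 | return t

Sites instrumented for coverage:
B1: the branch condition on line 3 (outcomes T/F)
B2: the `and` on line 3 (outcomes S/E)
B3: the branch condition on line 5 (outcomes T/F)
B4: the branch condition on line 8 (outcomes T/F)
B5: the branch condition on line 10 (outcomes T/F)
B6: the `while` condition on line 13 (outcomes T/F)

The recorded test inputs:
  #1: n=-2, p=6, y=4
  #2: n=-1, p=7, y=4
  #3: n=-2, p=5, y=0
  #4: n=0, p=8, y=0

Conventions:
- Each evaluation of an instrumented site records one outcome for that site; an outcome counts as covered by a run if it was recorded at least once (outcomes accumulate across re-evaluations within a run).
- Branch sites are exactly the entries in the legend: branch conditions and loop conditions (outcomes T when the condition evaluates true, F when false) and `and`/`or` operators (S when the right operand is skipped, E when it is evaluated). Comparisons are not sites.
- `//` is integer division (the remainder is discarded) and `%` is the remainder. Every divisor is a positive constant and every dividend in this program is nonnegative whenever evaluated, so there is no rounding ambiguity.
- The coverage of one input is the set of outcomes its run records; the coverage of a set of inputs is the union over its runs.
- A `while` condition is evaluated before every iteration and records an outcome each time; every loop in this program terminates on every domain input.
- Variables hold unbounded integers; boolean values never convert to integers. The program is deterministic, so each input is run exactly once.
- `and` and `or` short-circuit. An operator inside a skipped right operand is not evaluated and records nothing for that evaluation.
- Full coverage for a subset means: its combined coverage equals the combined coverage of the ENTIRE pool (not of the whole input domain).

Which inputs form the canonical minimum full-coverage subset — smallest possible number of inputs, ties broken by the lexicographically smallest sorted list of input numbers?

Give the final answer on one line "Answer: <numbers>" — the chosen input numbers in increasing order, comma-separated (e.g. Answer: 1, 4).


input #1 (n=-2, p=6, y=4): events B2->E, B1->F, B3->F, B4->T, B5->T, B6->T, B6->T, B6->F; covers B1=F, B2=E, B3=F, B4=T, B5=T, B6=T, B6=F
input #2 (n=-1, p=7, y=4): events B2->S, B1->F, B3->F, B4->F, B6->T, B6->T, B6->T, B6->F; covers B1=F, B2=S, B3=F, B4=F, B6=T, B6=F
input #3 (n=-2, p=5, y=0): events B2->E, B1->T, B3->F, B4->T, B5->F, B6->T, B6->T, B6->T, B6->T, B6->F; covers B1=T, B2=E, B3=F, B4=T, B5=F, B6=T, B6=F
input #4 (n=0, p=8, y=0): events B2->S, B1->F, B3->T, B4->F, B6->T, B6->T, B6->T, B6->T, B6->F; covers B1=F, B2=S, B3=T, B4=F, B6=T, B6=F
the full pool covers 12 outcomes: B1=T, B1=F, B2=S, B2=E, B3=T, B3=F, B4=T, B4=F, B5=T, B5=F, B6=T, B6=F
checked all size-1 subsets: none covers 12 outcomes (max 7/12)
checked all size-2 subsets: none covers 12 outcomes (max 11/12)
size 3: inputs {1, 3, 4} cover all 12 outcomes, and no lexicographically smaller subset of this size does
Answer: 1, 3, 4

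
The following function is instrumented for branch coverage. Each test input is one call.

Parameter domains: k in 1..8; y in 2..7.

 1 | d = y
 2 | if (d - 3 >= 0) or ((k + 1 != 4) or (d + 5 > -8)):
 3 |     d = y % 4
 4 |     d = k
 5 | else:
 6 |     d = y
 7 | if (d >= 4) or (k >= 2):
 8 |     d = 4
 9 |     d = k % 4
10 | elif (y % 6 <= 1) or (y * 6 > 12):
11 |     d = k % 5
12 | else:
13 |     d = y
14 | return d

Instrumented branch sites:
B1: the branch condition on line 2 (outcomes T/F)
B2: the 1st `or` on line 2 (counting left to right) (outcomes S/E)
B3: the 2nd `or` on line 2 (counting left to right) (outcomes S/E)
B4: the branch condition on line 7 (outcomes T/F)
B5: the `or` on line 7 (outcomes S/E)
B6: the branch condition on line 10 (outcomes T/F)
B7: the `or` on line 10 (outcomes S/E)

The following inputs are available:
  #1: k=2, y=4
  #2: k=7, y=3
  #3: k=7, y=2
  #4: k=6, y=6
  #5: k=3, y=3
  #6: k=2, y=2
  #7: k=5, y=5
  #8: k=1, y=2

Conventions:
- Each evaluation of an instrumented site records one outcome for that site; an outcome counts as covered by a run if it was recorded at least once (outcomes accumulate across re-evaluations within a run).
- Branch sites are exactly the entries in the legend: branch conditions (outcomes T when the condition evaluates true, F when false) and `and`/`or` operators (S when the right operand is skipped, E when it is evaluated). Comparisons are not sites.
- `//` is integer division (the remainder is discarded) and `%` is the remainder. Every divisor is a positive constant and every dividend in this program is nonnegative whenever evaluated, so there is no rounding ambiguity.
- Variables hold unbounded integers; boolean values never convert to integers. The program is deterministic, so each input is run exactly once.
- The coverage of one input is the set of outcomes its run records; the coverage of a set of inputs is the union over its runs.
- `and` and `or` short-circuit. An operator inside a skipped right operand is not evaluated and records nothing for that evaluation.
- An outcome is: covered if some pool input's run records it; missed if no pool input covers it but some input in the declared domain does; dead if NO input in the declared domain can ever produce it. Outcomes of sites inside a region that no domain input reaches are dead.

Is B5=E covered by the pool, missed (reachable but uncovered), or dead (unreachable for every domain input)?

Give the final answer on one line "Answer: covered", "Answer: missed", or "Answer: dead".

B5=E is recorded by pool input(s) 1, 5, 6, 8 -> covered

Answer: covered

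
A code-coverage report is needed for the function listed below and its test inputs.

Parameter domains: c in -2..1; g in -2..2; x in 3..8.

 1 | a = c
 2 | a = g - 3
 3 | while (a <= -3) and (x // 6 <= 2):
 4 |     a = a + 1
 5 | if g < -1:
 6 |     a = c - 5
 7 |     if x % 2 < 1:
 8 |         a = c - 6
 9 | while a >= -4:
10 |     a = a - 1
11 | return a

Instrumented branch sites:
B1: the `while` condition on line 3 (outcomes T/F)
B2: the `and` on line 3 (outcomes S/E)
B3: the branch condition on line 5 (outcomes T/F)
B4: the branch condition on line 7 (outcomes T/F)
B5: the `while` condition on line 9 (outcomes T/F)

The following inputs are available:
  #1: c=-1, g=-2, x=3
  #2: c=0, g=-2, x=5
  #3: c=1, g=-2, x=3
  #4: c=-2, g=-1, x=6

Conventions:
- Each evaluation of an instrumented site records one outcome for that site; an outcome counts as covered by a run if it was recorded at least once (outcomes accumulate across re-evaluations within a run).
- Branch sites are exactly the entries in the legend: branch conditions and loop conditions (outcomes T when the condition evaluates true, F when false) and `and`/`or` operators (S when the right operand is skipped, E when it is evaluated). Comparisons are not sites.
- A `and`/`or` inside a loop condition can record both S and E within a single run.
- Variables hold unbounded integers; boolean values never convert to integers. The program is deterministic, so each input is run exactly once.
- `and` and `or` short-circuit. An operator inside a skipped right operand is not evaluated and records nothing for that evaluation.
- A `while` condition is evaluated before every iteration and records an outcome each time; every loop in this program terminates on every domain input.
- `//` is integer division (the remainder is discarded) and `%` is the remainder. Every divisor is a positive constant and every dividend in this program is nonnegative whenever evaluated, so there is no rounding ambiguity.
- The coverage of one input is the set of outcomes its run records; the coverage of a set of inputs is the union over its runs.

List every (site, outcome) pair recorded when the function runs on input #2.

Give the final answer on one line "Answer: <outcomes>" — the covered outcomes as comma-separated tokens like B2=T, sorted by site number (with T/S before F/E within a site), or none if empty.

Running input #2 (c=0, g=-2, x=5), event by event:
  B2->E, B1->T, B2->E, B1->T, B2->E, B1->T, B2->S, B1->F, B3->T, B4->F
  B5->F
as a set, this run covers: B1=T, B1=F, B2=S, B2=E, B3=T, B4=F, B5=F

Answer: B1=T, B1=F, B2=S, B2=E, B3=T, B4=F, B5=F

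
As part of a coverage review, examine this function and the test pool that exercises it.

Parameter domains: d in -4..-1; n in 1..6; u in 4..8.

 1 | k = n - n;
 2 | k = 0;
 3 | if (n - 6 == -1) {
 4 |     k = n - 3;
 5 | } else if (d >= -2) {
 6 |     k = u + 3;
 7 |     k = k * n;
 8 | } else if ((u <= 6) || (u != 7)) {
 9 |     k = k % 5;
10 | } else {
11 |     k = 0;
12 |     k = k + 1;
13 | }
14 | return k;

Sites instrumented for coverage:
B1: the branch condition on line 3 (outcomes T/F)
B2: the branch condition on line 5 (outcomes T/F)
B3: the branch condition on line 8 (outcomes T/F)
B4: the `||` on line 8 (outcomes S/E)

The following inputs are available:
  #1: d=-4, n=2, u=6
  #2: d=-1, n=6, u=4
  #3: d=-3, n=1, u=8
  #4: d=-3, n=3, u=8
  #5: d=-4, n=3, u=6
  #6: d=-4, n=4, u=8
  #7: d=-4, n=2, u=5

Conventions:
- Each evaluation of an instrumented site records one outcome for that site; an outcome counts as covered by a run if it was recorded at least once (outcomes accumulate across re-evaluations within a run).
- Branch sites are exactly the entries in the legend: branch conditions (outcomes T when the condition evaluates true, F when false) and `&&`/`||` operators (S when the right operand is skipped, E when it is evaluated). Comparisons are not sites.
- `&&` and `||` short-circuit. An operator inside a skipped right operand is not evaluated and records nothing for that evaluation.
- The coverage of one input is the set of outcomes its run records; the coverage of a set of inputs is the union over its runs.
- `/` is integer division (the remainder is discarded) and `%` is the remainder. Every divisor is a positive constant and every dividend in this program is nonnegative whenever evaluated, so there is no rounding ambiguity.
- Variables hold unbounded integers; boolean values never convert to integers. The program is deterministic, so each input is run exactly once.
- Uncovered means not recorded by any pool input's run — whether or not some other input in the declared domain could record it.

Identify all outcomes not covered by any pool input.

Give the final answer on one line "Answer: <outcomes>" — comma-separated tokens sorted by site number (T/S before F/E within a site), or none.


test 1 (d=-4, n=2, u=6) hits B1=F, B2=F, B3=T, B4=S
test 2 (d=-1, n=6, u=4) hits B1=F, B2=T
test 3 (d=-3, n=1, u=8) hits B1=F, B2=F, B3=T, B4=E
test 4 (d=-3, n=3, u=8) hits B1=F, B2=F, B3=T, B4=E
test 5 (d=-4, n=3, u=6) hits B1=F, B2=F, B3=T, B4=S
test 6 (d=-4, n=4, u=8) hits B1=F, B2=F, B3=T, B4=E
test 7 (d=-4, n=2, u=5) hits B1=F, B2=F, B3=T, B4=S
union over the pool: B1=F, B2=T, B2=F, B3=T, B4=S, B4=E
uncovered (2 of 8): B1=T, B3=F
Answer: B1=T, B3=F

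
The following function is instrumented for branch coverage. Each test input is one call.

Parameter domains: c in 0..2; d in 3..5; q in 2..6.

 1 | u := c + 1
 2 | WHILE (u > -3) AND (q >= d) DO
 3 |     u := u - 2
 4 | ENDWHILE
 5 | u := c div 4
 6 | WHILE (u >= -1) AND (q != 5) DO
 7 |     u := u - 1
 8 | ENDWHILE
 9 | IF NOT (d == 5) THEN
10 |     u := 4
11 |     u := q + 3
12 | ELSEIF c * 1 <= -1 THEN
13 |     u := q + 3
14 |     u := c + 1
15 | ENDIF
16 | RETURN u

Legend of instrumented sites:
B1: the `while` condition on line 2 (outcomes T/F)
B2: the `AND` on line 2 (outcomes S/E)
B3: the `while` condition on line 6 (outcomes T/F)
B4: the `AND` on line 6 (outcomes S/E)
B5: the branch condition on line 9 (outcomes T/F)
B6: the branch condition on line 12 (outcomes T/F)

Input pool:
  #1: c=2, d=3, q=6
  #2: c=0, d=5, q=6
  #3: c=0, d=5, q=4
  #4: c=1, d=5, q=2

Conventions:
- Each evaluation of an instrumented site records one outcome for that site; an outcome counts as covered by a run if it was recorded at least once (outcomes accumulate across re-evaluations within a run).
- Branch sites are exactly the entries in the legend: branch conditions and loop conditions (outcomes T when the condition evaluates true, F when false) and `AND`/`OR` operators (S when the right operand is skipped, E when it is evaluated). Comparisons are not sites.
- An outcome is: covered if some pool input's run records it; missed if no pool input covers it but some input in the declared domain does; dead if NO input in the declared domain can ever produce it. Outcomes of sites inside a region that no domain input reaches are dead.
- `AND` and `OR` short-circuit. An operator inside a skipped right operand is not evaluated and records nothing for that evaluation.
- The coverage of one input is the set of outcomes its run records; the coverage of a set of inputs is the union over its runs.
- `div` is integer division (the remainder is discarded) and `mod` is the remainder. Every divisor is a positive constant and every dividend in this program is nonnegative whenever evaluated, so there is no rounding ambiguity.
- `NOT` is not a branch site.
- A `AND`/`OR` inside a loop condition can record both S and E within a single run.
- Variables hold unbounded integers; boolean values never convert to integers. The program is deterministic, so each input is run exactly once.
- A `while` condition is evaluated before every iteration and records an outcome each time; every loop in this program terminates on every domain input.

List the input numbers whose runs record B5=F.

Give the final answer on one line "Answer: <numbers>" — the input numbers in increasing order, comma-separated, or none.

input #1 (c=2, d=3, q=6): never hits B5=F
input #2 (c=0, d=5, q=6): hits B5=F
input #3 (c=0, d=5, q=4): hits B5=F
input #4 (c=1, d=5, q=2): hits B5=F

Answer: 2, 3, 4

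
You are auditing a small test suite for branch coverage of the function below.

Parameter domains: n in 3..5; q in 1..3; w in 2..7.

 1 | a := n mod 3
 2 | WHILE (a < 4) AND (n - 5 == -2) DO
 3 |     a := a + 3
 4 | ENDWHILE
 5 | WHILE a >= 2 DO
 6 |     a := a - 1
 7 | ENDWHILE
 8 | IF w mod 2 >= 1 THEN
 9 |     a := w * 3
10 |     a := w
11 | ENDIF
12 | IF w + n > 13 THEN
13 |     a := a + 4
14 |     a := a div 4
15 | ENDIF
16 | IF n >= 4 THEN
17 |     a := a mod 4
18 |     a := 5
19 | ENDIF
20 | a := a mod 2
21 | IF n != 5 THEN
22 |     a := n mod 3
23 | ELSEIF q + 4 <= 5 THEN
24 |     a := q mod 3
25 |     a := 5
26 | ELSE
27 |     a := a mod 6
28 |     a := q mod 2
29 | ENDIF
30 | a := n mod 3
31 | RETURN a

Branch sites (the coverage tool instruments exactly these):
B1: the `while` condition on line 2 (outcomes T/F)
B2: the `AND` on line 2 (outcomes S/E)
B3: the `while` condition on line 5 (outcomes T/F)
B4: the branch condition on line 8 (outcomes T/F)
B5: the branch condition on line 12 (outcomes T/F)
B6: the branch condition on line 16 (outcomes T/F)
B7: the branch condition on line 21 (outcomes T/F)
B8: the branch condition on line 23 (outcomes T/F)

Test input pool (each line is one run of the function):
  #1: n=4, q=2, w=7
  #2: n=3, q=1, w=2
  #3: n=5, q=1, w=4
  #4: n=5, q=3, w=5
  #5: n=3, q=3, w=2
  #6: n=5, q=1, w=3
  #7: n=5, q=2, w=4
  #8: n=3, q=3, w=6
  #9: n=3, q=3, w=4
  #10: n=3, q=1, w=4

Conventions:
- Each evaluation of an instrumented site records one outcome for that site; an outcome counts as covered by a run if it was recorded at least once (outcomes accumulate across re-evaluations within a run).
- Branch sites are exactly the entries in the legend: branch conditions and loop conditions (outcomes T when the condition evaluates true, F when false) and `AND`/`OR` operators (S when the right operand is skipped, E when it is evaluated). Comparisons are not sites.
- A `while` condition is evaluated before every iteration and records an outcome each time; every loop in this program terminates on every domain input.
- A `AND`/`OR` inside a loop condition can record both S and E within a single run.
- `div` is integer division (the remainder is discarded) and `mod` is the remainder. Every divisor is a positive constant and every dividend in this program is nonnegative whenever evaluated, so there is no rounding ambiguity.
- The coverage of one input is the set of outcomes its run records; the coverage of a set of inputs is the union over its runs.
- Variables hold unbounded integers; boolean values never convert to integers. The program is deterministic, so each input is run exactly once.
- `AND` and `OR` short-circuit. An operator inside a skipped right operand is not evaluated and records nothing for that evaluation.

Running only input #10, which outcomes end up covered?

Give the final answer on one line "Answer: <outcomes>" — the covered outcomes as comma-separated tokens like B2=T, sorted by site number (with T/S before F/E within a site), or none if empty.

Tracing the run of input #10 (n=3, q=1, w=4):
  B2->E, B1->T, B2->E, B1->T, B2->S, B1->F, B3->T, B3->T, B3->T, B3->T
  B3->T, B3->F, B4->F, B5->F, B6->F, B7->T
collecting distinct outcomes: B1=T, B1=F, B2=S, B2=E, B3=T, B3=F, B4=F, B5=F, B6=F, B7=T

Answer: B1=T, B1=F, B2=S, B2=E, B3=T, B3=F, B4=F, B5=F, B6=F, B7=T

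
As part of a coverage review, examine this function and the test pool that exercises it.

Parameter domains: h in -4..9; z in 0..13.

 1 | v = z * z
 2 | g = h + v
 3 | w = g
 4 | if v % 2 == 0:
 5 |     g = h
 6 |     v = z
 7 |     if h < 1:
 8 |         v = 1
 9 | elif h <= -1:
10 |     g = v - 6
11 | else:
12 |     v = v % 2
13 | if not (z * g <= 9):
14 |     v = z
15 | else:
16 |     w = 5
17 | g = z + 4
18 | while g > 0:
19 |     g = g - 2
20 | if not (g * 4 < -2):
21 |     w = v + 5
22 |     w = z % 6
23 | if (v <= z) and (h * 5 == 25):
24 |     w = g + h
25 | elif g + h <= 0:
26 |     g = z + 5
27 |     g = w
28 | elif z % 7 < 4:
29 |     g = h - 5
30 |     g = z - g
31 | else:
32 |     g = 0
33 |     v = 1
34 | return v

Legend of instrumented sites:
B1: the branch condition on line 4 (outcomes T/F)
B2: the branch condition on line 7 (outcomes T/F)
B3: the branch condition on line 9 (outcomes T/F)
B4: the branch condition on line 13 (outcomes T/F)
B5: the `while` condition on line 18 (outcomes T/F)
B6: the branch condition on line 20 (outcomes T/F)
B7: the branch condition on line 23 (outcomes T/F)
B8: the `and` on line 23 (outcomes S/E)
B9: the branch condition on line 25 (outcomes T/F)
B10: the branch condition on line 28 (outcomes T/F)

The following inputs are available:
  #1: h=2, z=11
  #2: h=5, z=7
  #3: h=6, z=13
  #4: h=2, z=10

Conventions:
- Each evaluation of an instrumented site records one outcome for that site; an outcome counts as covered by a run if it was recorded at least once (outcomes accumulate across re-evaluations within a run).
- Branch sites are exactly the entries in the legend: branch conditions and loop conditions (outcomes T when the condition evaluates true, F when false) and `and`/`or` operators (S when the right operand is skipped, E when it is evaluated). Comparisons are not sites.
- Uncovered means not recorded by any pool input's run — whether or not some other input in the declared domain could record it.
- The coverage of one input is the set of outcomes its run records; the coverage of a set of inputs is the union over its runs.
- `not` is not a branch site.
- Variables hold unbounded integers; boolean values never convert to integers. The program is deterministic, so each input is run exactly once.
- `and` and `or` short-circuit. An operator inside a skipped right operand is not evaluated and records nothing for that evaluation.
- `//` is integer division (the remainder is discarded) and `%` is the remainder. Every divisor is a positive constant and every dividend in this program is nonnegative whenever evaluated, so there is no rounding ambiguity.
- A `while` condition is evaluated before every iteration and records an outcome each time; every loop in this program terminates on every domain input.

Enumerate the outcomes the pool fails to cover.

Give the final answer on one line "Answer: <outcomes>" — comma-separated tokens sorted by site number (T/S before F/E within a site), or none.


input #1 (h=2, z=11): covers B1=F, B3=F, B4=T, B5=T, B5=F, B6=F, B7=F, B8=E, B9=F, B10=F
input #2 (h=5, z=7): covers B1=F, B3=F, B4=T, B5=T, B5=F, B6=F, B7=T, B8=E
input #3 (h=6, z=13): covers B1=F, B3=F, B4=T, B5=T, B5=F, B6=F, B7=F, B8=E, B9=F, B10=F
input #4 (h=2, z=10): covers B1=T, B2=F, B4=T, B5=T, B5=F, B6=T, B7=F, B8=E, B9=F, B10=T
union over the pool: B1=T, B1=F, B2=F, B3=F, B4=T, B5=T, B5=F, B6=T, B6=F, B7=T, B7=F, B8=E, B9=F, B10=T, B10=F
uncovered (5 of 20): B2=T, B3=T, B4=F, B8=S, B9=T
Answer: B2=T, B3=T, B4=F, B8=S, B9=T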